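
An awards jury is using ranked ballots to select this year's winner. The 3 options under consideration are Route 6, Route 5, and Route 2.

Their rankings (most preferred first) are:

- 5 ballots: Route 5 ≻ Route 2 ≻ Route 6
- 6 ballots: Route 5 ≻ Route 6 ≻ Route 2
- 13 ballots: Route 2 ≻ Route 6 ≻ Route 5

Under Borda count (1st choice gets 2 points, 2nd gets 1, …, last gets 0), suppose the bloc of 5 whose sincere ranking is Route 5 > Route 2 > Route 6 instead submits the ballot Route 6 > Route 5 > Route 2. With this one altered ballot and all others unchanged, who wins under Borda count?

Route 6

Borda totals with the altered ballot: Route 6 29, Route 5 17, Route 2 26.
The switch changes the winner from Route 2 to Route 6.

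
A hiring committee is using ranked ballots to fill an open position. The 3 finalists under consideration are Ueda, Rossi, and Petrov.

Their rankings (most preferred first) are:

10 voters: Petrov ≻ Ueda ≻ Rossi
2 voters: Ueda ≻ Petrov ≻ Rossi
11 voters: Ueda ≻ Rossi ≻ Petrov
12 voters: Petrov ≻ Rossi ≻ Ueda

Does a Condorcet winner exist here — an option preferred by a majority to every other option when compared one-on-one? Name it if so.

Head-to-head results (35 voters total):
Ueda vs Rossi: Ueda wins 23–12.
Ueda vs Petrov: Petrov wins 22–13.
Rossi vs Petrov: Petrov wins 24–11.
Petrov beats each rival — Ueda (22–13), Rossi (24–11) — so Petrov is the Condorcet winner.

Petrov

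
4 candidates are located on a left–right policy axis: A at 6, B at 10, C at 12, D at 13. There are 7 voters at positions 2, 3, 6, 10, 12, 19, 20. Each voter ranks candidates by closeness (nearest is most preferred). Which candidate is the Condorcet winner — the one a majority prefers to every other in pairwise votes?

B

With single-peaked preferences on a line, the Condorcet winner is the candidate closest to the median voter.
The median voter (position 10) is closest to B at 10.
Check: B vs D — voters closer to B: 4 of 7.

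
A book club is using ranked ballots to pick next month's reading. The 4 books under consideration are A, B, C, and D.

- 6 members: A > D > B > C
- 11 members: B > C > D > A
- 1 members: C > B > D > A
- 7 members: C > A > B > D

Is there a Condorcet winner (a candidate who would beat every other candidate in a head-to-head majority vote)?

No

Head-to-head results (25 voters total):
A vs B: A wins 13–12.
A vs C: C wins 19–6.
A vs D: A wins 13–12.
B vs C: B wins 17–8.
B vs D: B wins 19–6.
C vs D: C wins 19–6.
No candidate beats all others: A beats B beats C beats A, a majority cycle.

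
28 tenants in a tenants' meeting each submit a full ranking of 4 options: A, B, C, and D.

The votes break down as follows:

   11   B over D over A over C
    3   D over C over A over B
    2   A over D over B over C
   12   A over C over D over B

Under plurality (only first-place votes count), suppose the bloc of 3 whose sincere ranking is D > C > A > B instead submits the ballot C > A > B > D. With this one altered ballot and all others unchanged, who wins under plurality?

A

First-place totals with the altered ballot: A 14, B 11, C 3, D 0.
The winner is unchanged: still A.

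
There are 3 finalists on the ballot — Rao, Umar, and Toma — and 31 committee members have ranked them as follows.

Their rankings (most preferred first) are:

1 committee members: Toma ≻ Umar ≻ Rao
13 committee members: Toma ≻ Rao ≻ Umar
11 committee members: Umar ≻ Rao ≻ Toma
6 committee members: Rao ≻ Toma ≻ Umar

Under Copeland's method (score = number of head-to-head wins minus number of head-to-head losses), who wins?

Rao

Pairwise results:
  Rao vs Umar: Rao wins 19–12.
  Rao vs Toma: Rao wins 17–14.
  Umar vs Toma: Toma wins 20–11.
Copeland scores (wins − losses):
  Rao: 2 − 0 = 2
  Umar: 0 − 2 = -2
  Toma: 1 − 1 = 0
Rao has the best Copeland score.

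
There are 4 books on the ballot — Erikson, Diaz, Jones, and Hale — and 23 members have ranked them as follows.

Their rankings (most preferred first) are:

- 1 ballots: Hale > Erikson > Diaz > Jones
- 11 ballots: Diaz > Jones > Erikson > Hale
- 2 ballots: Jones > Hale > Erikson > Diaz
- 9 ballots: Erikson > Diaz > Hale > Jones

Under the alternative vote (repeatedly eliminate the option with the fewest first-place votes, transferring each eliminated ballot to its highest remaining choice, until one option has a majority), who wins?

Erikson

Round 1: Diaz 11, Erikson 9, Jones 2, Hale 1. Hale has the fewest and is eliminated.
Round 2: Diaz 11, Erikson 10, Jones 2. Jones has the fewest and is eliminated.
Round 3: Erikson 12, Diaz 11. Erikson has a majority.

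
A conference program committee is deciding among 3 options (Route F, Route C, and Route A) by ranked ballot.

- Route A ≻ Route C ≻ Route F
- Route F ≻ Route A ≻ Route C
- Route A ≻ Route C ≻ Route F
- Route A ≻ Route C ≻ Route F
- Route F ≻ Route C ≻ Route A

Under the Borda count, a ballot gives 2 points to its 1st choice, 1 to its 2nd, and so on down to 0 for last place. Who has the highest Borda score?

Route A

Borda scores:
  Route F: 0 + 2 + 0 + 0 + 2 = 4
  Route C: 1 + 0 + 1 + 1 + 1 = 4
  Route A: 2 + 1 + 2 + 2 + 0 = 7
Route A has the highest total.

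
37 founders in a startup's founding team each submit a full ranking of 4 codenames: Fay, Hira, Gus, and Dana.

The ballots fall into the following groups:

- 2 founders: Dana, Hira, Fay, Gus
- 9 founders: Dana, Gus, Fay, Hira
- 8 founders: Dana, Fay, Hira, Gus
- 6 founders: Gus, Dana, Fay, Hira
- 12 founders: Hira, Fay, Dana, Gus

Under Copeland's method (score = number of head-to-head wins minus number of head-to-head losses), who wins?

Pairwise results:
  Fay vs Hira: Fay wins 23–14.
  Fay vs Gus: Fay wins 22–15.
  Fay vs Dana: Dana wins 25–12.
  Hira vs Gus: Hira wins 22–15.
  Hira vs Dana: Dana wins 25–12.
  Gus vs Dana: Dana wins 31–6.
Copeland scores (wins − losses):
  Fay: 2 − 1 = 1
  Hira: 1 − 2 = -1
  Gus: 0 − 3 = -3
  Dana: 3 − 0 = 3
Dana has the best Copeland score.

Dana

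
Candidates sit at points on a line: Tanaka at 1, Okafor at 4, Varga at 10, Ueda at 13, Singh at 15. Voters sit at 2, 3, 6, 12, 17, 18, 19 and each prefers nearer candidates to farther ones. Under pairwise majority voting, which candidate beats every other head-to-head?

With single-peaked preferences on a line, the Condorcet winner is the candidate closest to the median voter.
The median voter (position 12) is closest to Ueda at 13.
Check: Ueda vs Okafor — voters closer to Ueda: 4 of 7.

Ueda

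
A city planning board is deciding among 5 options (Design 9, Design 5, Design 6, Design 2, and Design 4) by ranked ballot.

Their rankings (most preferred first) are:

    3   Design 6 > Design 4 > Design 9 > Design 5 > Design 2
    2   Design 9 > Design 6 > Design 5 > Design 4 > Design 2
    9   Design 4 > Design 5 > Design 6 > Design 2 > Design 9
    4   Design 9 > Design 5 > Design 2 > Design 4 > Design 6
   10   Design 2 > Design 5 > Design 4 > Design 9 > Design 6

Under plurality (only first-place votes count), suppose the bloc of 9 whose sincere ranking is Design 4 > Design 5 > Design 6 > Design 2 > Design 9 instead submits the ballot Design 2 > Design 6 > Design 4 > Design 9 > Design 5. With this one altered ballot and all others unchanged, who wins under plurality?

Design 2

First-place totals with the altered ballot: Design 9 6, Design 5 0, Design 6 3, Design 2 19, Design 4 0.
The winner is unchanged: still Design 2.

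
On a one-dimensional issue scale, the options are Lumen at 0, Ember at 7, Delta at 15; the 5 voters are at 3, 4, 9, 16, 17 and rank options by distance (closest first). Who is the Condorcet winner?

Ember

With single-peaked preferences on a line, the Condorcet winner is the candidate closest to the median voter.
The median voter (position 9) is closest to Ember at 7.
Check: Ember vs Lumen — voters closer to Ember: 4 of 5.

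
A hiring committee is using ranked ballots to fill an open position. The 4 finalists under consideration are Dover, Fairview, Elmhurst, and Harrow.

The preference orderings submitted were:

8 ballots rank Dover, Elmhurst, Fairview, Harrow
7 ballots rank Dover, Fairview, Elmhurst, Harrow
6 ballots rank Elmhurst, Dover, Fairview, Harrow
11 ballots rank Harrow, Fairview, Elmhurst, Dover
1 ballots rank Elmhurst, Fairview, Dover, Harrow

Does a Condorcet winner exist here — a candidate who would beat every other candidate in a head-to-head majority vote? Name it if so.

Head-to-head results (33 voters total):
Dover vs Fairview: Dover wins 21–12.
Dover vs Elmhurst: Elmhurst wins 18–15.
Dover vs Harrow: Dover wins 22–11.
Fairview vs Elmhurst: Fairview wins 18–15.
Fairview vs Harrow: Fairview wins 22–11.
Elmhurst vs Harrow: Elmhurst wins 22–11.
No candidate beats all others: Dover beats Fairview beats Elmhurst beats Dover, a majority cycle.

No Condorcet winner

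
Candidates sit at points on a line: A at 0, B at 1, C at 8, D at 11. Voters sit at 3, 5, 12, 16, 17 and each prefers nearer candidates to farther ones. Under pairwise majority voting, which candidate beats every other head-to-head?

With single-peaked preferences on a line, the Condorcet winner is the candidate closest to the median voter.
The median voter (position 12) is closest to D at 11.
Check: D vs B — voters closer to D: 3 of 5.

D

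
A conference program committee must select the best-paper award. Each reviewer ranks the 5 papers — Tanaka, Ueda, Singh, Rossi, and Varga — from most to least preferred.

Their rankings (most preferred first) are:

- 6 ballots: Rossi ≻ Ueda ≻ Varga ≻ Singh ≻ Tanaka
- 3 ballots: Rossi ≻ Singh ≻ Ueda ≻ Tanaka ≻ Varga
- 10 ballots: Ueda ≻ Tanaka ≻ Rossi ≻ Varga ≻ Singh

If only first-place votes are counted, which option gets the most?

First-place vote totals:
  Tanaka: 0
  Ueda: 10
  Singh: 0
  Rossi: 9
  Varga: 0
Ueda has the most first-place votes.

Ueda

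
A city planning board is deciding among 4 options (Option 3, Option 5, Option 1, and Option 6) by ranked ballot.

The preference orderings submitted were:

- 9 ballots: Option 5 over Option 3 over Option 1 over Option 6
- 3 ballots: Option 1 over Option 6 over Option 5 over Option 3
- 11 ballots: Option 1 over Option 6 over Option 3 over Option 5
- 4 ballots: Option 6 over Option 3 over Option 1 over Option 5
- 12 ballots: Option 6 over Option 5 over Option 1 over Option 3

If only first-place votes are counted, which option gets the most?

First-place vote totals:
  Option 3: 0
  Option 5: 9
  Option 1: 14
  Option 6: 16
Option 6 has the most first-place votes.

Option 6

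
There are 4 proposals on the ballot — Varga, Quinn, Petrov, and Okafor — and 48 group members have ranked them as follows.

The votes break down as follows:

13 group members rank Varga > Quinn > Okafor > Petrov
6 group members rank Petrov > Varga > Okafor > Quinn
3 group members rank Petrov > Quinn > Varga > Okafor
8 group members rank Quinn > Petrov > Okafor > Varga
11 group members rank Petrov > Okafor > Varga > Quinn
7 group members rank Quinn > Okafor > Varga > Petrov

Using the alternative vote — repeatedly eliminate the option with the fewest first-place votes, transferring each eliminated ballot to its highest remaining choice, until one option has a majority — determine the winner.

Round 1: Petrov 20, Quinn 15, Varga 13, Okafor 0. Okafor has the fewest and is eliminated.
Round 2: Petrov 20, Quinn 15, Varga 13. Varga has the fewest and is eliminated.
Round 3: Quinn 28, Petrov 20. Quinn has a majority.

Quinn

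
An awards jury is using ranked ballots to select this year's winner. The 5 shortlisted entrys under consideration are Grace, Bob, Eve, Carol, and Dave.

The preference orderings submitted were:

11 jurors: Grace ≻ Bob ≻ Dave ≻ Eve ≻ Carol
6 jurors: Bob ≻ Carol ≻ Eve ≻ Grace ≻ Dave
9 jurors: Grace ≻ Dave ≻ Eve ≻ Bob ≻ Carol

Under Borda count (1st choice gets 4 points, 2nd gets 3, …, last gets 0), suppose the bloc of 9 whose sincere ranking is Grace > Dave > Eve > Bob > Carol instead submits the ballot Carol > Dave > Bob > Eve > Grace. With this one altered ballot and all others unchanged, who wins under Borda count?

Borda totals with the altered ballot: Grace 50, Bob 75, Eve 32, Carol 54, Dave 49.
The switch changes the winner from Grace to Bob.

Bob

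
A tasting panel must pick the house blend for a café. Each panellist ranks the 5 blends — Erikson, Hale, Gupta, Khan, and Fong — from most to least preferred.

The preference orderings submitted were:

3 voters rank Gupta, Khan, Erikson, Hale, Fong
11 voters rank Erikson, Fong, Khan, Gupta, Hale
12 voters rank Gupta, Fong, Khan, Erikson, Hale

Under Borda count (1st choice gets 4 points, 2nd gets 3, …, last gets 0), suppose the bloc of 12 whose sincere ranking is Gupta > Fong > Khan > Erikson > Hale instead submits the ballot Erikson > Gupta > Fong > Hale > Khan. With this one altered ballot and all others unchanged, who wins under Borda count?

Erikson

Borda totals with the altered ballot: Erikson 98, Hale 15, Gupta 59, Khan 31, Fong 57.
The switch changes the winner from Gupta to Erikson.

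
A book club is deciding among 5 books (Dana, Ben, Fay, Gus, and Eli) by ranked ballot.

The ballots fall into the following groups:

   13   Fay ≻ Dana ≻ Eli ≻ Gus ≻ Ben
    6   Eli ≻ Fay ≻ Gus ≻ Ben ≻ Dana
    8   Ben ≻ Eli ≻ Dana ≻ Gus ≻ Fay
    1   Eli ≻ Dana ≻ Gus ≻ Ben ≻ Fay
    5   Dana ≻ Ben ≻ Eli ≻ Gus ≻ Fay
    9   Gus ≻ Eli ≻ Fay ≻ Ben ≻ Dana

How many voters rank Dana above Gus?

Ballots ranking Dana above Gus: 13+8+1+5 = 27.
Ballots ranking Gus above Dana: 6+9 = 15.
So 27 of 42 voters prefer Dana to Gus.

27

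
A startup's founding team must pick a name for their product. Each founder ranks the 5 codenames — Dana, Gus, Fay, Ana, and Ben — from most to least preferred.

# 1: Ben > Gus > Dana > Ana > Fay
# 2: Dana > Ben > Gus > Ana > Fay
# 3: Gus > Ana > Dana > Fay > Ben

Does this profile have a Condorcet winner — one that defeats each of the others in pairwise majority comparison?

Head-to-head results (3 voters total):
Dana vs Gus: Gus wins 2–1.
Dana vs Fay: Dana wins 3–0.
Dana vs Ana: Dana wins 2–1.
Dana vs Ben: Dana wins 2–1.
Gus vs Fay: Gus wins 3–0.
Gus vs Ana: Gus wins 3–0.
Gus vs Ben: Ben wins 2–1.
Fay vs Ana: Ana wins 3–0.
Fay vs Ben: Ben wins 2–1.
Ana vs Ben: Ben wins 2–1.
No candidate beats all others: Dana beats Ben beats Gus beats Dana, a majority cycle.

No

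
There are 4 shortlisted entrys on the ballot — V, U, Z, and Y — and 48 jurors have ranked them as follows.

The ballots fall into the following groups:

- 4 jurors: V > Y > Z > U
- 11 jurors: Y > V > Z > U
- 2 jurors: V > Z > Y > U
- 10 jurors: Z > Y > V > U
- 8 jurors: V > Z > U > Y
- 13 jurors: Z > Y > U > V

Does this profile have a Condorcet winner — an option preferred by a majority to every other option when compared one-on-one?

No

Head-to-head results (48 voters total):
V vs U: V wins 35–13.
V vs Z: V wins 25–23.
V vs Y: Y wins 34–14.
U vs Z: Z wins 48–0.
U vs Y: Y wins 40–8.
Z vs Y: Z wins 33–15.
No candidate beats all others: V beats Z beats Y beats V, a majority cycle.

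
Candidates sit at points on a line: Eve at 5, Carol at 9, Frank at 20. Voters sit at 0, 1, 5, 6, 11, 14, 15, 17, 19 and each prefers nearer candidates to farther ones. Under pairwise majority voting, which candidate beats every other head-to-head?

With single-peaked preferences on a line, the Condorcet winner is the candidate closest to the median voter.
The median voter (position 11) is closest to Carol at 9.
Check: Carol vs Frank — voters closer to Carol: 6 of 9.

Carol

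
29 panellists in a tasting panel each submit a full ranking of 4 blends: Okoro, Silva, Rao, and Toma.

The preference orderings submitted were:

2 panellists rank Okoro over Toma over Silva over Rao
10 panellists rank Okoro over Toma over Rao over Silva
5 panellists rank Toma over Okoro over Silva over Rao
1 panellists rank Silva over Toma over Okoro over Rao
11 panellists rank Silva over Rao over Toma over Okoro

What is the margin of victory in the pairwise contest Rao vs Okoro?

7

Ballots ranking Rao above Okoro: 11.
Ballots ranking Okoro above Rao: 2+10+5+1 = 18.
Okoro wins 18–11, a margin of 7.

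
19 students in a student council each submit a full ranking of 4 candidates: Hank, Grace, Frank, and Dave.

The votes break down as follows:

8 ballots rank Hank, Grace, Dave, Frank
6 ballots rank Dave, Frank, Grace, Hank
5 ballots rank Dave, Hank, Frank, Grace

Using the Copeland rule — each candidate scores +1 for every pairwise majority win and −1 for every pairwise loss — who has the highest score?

Dave

Pairwise results:
  Hank vs Grace: Hank wins 13–6.
  Hank vs Frank: Hank wins 13–6.
  Hank vs Dave: Dave wins 11–8.
  Grace vs Frank: Frank wins 11–8.
  Grace vs Dave: Dave wins 11–8.
  Frank vs Dave: Dave wins 19–0.
Copeland scores (wins − losses):
  Hank: 2 − 1 = 1
  Grace: 0 − 3 = -3
  Frank: 1 − 2 = -1
  Dave: 3 − 0 = 3
Dave has the best Copeland score.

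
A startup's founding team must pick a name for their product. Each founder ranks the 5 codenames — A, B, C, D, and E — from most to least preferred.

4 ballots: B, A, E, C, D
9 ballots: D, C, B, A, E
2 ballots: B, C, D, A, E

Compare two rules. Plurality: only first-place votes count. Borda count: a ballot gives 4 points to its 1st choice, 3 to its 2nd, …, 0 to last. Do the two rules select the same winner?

No

Plurality first-place counts: A 0, B 6, C 0, D 9, E 0 → D.
Borda totals: A 23, B 42, C 37, D 40, E 8 → B.
The two rules disagree: plurality picks D, Borda picks B.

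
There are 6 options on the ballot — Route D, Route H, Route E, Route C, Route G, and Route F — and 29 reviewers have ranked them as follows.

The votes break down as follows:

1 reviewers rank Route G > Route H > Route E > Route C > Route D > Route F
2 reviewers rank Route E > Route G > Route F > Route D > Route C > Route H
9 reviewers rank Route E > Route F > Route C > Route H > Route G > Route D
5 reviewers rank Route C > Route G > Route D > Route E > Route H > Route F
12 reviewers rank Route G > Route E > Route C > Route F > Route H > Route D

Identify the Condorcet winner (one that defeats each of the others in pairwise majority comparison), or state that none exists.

Head-to-head results (29 voters total):
Route D vs Route H: Route H wins 22–7.
Route D vs Route E: Route E wins 24–5.
Route D vs Route C: Route C wins 27–2.
Route D vs Route G: Route G wins 29–0.
Route D vs Route F: Route F wins 23–6.
Route H vs Route E: Route E wins 28–1.
Route H vs Route C: Route C wins 28–1.
Route H vs Route G: Route G wins 20–9.
Route H vs Route F: Route F wins 23–6.
Route E vs Route C: Route E wins 24–5.
Route E vs Route G: Route G wins 18–11.
Route E vs Route F: Route E wins 29–0.
Route C vs Route G: Route G wins 15–14.
Route C vs Route F: Route C wins 18–11.
Route G vs Route F: Route G wins 20–9.
Route G beats each rival — Route D (29–0), Route H (20–9), Route E (18–11), Route C (15–14), Route F (20–9) — so Route G is the Condorcet winner.

Route G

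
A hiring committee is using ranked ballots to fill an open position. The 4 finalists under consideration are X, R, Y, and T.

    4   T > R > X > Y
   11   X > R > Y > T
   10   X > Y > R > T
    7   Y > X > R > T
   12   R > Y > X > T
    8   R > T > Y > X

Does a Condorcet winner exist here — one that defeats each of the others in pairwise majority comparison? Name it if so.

Head-to-head results (52 voters total):
X vs R: X wins 28–24.
X vs Y: Y wins 27–25.
X vs T: X wins 40–12.
R vs Y: R wins 35–17.
R vs T: R wins 48–4.
Y vs T: Y wins 40–12.
No candidate beats all others: X beats R beats Y beats X, a majority cycle.

None — there is no Condorcet winner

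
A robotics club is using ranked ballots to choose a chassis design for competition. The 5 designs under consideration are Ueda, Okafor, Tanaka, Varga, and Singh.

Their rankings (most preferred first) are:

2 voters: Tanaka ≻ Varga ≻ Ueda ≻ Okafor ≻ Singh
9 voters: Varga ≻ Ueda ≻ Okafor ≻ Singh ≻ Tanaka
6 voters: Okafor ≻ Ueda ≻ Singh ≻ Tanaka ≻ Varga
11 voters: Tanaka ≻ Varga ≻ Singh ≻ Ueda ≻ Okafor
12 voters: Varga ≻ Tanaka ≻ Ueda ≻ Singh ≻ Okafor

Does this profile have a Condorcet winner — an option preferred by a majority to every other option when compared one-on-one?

Head-to-head results (40 voters total):
Ueda vs Okafor: Ueda wins 34–6.
Ueda vs Tanaka: Tanaka wins 25–15.
Ueda vs Varga: Varga wins 34–6.
Ueda vs Singh: Ueda wins 29–11.
Okafor vs Tanaka: Tanaka wins 25–15.
Okafor vs Varga: Varga wins 34–6.
Okafor vs Singh: Singh wins 23–17.
Tanaka vs Varga: Varga wins 21–19.
Tanaka vs Singh: Tanaka wins 25–15.
Varga vs Singh: Varga wins 34–6.
Varga beats each rival — Ueda (34–6), Okafor (34–6), Tanaka (21–19), Singh (34–6) — so Varga is the Condorcet winner.

Yes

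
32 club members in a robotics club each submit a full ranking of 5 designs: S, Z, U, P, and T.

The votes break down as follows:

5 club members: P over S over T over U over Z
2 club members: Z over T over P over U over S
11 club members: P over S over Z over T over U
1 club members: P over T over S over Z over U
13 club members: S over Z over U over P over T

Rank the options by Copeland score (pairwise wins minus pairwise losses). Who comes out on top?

Pairwise results:
  S vs Z: S wins 30–2.
  S vs U: S wins 30–2.
  S vs P: P wins 19–13.
  S vs T: S wins 29–3.
  Z vs U: Z wins 27–5.
  Z vs P: P wins 17–15.
  Z vs T: Z wins 26–6.
  U vs P: P wins 19–13.
  U vs T: T wins 19–13.
  P vs T: P wins 30–2.
Copeland scores (wins − losses):
  S: 3 − 1 = 2
  Z: 2 − 2 = 0
  U: 0 − 4 = -4
  P: 4 − 0 = 4
  T: 1 − 3 = -2
P has the best Copeland score.

P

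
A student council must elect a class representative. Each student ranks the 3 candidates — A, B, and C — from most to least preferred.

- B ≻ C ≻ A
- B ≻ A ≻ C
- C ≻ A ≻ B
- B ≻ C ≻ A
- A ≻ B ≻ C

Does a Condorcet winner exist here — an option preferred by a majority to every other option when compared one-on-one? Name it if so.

Head-to-head results (5 voters total):
A vs B: B wins 3–2.
A vs C: C wins 3–2.
B vs C: B wins 4–1.
B beats each rival — A (3–2), C (4–1) — so B is the Condorcet winner.

B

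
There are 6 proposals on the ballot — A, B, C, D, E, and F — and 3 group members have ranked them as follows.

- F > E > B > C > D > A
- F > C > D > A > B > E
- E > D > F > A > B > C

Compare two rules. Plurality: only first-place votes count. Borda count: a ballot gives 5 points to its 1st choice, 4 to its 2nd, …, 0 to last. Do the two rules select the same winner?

Yes

Plurality first-place counts: A 0, B 0, C 0, D 0, E 1, F 2 → F.
Borda totals: A 4, B 5, C 6, D 8, E 9, F 13 → F.
The two rules agree on F.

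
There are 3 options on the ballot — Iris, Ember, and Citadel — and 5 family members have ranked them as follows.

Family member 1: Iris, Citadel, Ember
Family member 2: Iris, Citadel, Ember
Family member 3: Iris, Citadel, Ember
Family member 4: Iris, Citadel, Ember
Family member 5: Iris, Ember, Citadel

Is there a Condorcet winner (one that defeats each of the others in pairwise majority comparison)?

Yes

Head-to-head results (5 voters total):
Iris vs Ember: Iris wins 5–0.
Iris vs Citadel: Iris wins 5–0.
Ember vs Citadel: Citadel wins 4–1.
Iris beats each rival — Ember (5–0), Citadel (5–0) — so Iris is the Condorcet winner.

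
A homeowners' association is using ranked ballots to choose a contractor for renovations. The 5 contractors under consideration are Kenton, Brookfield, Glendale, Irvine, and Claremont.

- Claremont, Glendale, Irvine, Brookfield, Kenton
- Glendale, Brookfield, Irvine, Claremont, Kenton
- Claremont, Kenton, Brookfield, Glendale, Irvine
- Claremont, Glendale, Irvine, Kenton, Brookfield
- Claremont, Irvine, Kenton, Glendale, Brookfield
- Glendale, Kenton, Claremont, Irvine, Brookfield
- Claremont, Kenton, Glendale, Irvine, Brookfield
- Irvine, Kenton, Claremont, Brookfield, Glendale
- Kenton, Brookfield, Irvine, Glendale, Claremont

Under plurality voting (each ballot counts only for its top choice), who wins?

First-place vote totals:
  Kenton: 1
  Brookfield: 0
  Glendale: 2
  Irvine: 1
  Claremont: 5
Claremont has the most first-place votes.

Claremont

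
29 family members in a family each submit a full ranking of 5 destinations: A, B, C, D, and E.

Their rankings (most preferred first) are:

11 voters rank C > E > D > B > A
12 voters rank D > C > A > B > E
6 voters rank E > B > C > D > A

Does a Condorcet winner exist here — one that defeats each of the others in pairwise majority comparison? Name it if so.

C

Head-to-head results (29 voters total):
A vs B: B wins 17–12.
A vs C: C wins 29–0.
A vs D: D wins 29–0.
A vs E: E wins 17–12.
B vs C: C wins 23–6.
B vs D: D wins 23–6.
B vs E: E wins 17–12.
C vs D: C wins 17–12.
C vs E: C wins 23–6.
D vs E: E wins 17–12.
C beats each rival — A (29–0), B (23–6), D (17–12), E (23–6) — so C is the Condorcet winner.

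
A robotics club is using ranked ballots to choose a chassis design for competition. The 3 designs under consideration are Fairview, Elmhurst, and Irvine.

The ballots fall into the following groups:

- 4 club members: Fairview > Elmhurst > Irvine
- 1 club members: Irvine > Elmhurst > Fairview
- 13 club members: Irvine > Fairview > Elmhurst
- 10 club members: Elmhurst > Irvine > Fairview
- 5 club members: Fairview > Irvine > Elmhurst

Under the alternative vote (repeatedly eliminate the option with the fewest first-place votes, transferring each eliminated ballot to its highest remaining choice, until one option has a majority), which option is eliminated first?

Fairview

Round 1: Irvine 14, Elmhurst 10, Fairview 9. Fairview has the fewest and is eliminated.
Round 2: Irvine 19, Elmhurst 14. Irvine has a majority.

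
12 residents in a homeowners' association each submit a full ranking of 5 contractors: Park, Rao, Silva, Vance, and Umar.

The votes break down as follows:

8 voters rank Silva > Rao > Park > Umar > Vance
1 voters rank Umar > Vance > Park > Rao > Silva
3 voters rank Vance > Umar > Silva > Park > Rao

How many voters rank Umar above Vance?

Ballots ranking Umar above Vance: 8+1 = 9.
Ballots ranking Vance above Umar: 3.
So 9 of 12 voters prefer Umar to Vance.

9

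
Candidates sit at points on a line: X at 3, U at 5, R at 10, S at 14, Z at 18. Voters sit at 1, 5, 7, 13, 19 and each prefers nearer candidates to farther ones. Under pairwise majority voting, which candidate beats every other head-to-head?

U

With single-peaked preferences on a line, the Condorcet winner is the candidate closest to the median voter.
The median voter (position 7) is closest to U at 5.
Check: U vs X — voters closer to U: 4 of 5.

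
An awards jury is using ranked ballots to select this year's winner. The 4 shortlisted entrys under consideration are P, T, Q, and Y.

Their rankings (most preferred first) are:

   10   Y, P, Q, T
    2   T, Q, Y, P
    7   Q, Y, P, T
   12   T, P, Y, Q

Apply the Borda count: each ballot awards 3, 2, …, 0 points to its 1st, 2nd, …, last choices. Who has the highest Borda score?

Y

Borda scores:
  P: 10·2 + 2·0 + 7·1 + 12·2 = 51
  T: 10·0 + 2·3 + 7·0 + 12·3 = 42
  Q: 10·1 + 2·2 + 7·3 + 12·0 = 35
  Y: 10·3 + 2·1 + 7·2 + 12·1 = 58
Y has the highest total.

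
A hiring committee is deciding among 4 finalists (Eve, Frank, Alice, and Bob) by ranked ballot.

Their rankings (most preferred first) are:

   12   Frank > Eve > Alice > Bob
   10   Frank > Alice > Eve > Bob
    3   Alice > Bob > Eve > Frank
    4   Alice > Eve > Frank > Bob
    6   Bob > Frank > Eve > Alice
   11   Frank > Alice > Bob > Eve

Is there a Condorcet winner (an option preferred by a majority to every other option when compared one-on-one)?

Head-to-head results (46 voters total):
Eve vs Frank: Frank wins 39–7.
Eve vs Alice: Alice wins 28–18.
Eve vs Bob: Eve wins 26–20.
Frank vs Alice: Frank wins 39–7.
Frank vs Bob: Frank wins 37–9.
Alice vs Bob: Alice wins 40–6.
Frank beats each rival — Eve (39–7), Alice (39–7), Bob (37–9) — so Frank is the Condorcet winner.

Yes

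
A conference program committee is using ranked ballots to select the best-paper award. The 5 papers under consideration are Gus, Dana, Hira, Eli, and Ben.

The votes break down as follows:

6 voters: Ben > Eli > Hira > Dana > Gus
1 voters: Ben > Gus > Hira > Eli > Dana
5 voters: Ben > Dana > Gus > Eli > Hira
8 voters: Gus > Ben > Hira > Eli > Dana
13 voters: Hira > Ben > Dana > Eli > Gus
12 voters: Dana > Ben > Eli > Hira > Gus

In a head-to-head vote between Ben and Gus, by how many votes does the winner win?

Ballots ranking Ben above Gus: 6+1+5+13+12 = 37.
Ballots ranking Gus above Ben: 8.
Ben wins 37–8, a margin of 29.

29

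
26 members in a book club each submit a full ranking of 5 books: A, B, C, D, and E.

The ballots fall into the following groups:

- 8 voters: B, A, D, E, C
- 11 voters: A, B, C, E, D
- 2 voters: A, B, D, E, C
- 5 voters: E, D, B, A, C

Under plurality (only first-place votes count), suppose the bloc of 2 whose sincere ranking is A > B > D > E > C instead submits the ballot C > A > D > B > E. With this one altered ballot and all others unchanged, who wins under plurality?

First-place totals with the altered ballot: A 11, B 8, C 2, D 0, E 5.
The winner is unchanged: still A.

A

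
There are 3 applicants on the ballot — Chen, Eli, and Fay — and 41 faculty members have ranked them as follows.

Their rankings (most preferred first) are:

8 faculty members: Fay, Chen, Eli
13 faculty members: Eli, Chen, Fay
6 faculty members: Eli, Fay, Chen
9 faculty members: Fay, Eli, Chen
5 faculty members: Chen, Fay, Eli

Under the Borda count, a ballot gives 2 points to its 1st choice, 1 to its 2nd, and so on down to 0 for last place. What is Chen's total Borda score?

31

Borda scores:
  Chen: 8·1 + 13·1 + 6·0 + 9·0 + 5·2 = 31
  Eli: 8·0 + 13·2 + 6·2 + 9·1 + 5·0 = 47
  Fay: 8·2 + 13·0 + 6·1 + 9·2 + 5·1 = 45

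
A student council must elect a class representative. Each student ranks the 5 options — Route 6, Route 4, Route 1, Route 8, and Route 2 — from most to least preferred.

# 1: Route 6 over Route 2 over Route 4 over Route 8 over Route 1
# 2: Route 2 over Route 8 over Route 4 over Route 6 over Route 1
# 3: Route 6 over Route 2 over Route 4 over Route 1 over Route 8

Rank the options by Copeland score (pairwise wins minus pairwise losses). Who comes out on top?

Pairwise results:
  Route 6 vs Route 4: Route 6 wins 2–1.
  Route 6 vs Route 1: Route 6 wins 3–0.
  Route 6 vs Route 8: Route 6 wins 2–1.
  Route 6 vs Route 2: Route 6 wins 2–1.
  Route 4 vs Route 1: Route 4 wins 3–0.
  Route 4 vs Route 8: Route 4 wins 2–1.
  Route 4 vs Route 2: Route 2 wins 3–0.
  Route 1 vs Route 8: Route 8 wins 2–1.
  Route 1 vs Route 2: Route 2 wins 3–0.
  Route 8 vs Route 2: Route 2 wins 3–0.
Copeland scores (wins − losses):
  Route 6: 4 − 0 = 4
  Route 4: 2 − 2 = 0
  Route 1: 0 − 4 = -4
  Route 8: 1 − 3 = -2
  Route 2: 3 − 1 = 2
Route 6 has the best Copeland score.

Route 6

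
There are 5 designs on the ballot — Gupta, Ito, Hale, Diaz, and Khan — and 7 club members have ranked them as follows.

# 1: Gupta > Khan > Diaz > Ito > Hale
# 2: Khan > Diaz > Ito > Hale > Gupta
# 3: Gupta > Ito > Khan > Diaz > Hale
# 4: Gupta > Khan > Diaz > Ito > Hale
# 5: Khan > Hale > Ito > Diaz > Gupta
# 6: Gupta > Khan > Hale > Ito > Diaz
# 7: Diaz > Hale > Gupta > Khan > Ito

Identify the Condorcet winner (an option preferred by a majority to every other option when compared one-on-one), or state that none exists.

Head-to-head results (7 voters total):
Gupta vs Ito: Gupta wins 5–2.
Gupta vs Hale: Gupta wins 4–3.
Gupta vs Diaz: Gupta wins 4–3.
Gupta vs Khan: Gupta wins 5–2.
Ito vs Hale: Ito wins 4–3.
Ito vs Diaz: Diaz wins 4–3.
Ito vs Khan: Khan wins 6–1.
Hale vs Diaz: Diaz wins 5–2.
Hale vs Khan: Khan wins 6–1.
Diaz vs Khan: Khan wins 6–1.
Gupta beats each rival — Ito (5–2), Hale (4–3), Diaz (4–3), Khan (5–2) — so Gupta is the Condorcet winner.

Gupta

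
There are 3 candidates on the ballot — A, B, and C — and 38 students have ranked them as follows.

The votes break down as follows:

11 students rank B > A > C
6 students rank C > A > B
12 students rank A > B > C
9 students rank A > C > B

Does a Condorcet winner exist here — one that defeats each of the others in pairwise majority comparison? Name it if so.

A

Head-to-head results (38 voters total):
A vs B: A wins 27–11.
A vs C: A wins 32–6.
B vs C: B wins 23–15.
A beats each rival — B (27–11), C (32–6) — so A is the Condorcet winner.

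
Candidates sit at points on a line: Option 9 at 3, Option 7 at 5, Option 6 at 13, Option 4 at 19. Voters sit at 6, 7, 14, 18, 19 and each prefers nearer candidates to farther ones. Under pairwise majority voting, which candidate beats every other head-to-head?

With single-peaked preferences on a line, the Condorcet winner is the candidate closest to the median voter.
The median voter (position 14) is closest to Option 6 at 13.
Check: Option 6 vs Option 4 — voters closer to Option 6: 3 of 5.

Option 6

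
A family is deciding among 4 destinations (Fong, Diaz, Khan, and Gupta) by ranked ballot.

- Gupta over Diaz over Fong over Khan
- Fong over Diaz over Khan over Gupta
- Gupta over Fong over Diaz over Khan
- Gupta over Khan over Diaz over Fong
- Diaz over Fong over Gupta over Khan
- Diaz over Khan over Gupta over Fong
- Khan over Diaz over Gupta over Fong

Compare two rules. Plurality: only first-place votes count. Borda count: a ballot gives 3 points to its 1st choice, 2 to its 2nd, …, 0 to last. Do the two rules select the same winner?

Plurality first-place counts: Fong 1, Diaz 2, Khan 1, Gupta 3 → Gupta.
Borda totals: Fong 8, Diaz 14, Khan 8, Gupta 12 → Diaz.
The two rules disagree: plurality picks Gupta, Borda picks Diaz.

No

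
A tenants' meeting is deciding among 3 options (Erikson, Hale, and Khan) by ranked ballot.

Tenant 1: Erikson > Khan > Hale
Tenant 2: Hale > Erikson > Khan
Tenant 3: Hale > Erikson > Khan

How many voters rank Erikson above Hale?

Ballots ranking Erikson above Hale: 1.
Ballots ranking Hale above Erikson: 2.
So 1 of 3 voters prefer Erikson to Hale.

1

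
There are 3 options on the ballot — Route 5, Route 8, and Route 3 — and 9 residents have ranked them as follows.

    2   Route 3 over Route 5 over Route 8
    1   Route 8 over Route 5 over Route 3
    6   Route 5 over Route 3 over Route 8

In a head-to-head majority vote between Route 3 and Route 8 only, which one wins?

Ballots ranking Route 3 above Route 8: 2+6 = 8.
Ballots ranking Route 8 above Route 3: 1.
Route 3 wins the head-to-head, 8–1.

Route 3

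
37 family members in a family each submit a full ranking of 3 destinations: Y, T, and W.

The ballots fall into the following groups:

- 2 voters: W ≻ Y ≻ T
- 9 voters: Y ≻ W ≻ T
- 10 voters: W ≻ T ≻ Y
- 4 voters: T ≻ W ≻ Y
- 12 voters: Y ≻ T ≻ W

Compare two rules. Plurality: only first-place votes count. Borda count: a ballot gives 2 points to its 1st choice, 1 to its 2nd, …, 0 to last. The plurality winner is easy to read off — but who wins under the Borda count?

Y

Plurality first-place counts: Y 21, T 4, W 12 → Y.
Borda totals: Y 44, T 30, W 37 → Y.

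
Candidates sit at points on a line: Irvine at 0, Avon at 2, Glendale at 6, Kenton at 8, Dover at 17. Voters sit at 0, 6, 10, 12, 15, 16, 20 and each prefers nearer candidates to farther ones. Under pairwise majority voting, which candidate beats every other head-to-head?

Kenton

With single-peaked preferences on a line, the Condorcet winner is the candidate closest to the median voter.
The median voter (position 12) is closest to Kenton at 8.
Check: Kenton vs Irvine — voters closer to Kenton: 6 of 7.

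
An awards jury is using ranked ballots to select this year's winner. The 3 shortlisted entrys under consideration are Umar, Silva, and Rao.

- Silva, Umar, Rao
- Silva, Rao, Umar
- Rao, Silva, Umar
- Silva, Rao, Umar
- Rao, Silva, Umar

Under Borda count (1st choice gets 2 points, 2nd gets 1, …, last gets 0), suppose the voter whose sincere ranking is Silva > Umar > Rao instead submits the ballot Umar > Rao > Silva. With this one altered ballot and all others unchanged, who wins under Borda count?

Borda totals with the altered ballot: Umar 2, Silva 6, Rao 7.
The switch changes the winner from Silva to Rao.

Rao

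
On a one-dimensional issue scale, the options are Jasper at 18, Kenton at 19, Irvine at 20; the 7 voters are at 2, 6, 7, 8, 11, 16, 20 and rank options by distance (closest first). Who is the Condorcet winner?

Jasper

With single-peaked preferences on a line, the Condorcet winner is the candidate closest to the median voter.
The median voter (position 8) is closest to Jasper at 18.
Check: Jasper vs Irvine — voters closer to Jasper: 6 of 7.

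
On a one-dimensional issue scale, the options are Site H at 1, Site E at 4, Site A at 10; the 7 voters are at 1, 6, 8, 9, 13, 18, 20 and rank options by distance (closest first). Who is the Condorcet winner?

Site A

With single-peaked preferences on a line, the Condorcet winner is the candidate closest to the median voter.
The median voter (position 9) is closest to Site A at 10.
Check: Site A vs Site H — voters closer to Site A: 6 of 7.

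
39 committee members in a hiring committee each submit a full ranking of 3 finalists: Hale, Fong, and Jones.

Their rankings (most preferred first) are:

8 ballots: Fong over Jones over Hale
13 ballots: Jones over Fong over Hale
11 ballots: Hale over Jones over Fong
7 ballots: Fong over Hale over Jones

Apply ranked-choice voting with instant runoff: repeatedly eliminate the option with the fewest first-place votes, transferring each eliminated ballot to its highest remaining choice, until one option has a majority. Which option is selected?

Jones

Round 1: Fong 15, Jones 13, Hale 11. Hale has the fewest and is eliminated.
Round 2: Jones 24, Fong 15. Jones has a majority.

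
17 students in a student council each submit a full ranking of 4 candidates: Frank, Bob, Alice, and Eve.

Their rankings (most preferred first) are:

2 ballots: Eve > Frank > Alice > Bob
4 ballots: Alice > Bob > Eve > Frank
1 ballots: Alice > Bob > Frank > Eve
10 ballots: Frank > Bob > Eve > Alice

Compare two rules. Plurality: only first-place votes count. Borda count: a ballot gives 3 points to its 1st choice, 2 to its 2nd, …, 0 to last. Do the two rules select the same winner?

Yes

Plurality first-place counts: Frank 10, Bob 0, Alice 5, Eve 2 → Frank.
Borda totals: Frank 35, Bob 30, Alice 17, Eve 20 → Frank.
The two rules agree on Frank.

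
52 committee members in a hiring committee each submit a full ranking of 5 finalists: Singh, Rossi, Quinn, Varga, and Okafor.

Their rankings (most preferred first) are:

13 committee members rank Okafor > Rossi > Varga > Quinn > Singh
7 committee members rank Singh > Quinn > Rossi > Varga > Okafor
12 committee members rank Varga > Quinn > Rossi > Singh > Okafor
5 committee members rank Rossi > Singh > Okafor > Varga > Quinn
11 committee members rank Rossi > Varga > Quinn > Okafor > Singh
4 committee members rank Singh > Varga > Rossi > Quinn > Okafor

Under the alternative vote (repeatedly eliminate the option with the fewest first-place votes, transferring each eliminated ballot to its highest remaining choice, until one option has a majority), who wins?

Round 1: Rossi 16, Okafor 13, Varga 12, Singh 11, Quinn 0. Quinn has the fewest and is eliminated.
Round 2: Rossi 16, Okafor 13, Varga 12, Singh 11. Singh has the fewest and is eliminated.
Round 3: Rossi 23, Varga 16, Okafor 13. Okafor has the fewest and is eliminated.
Round 4: Rossi 36, Varga 16. Rossi has a majority.

Rossi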